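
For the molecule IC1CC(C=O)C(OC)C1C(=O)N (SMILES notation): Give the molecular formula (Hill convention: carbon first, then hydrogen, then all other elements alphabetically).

Walk through each heavy atom and fill implicit hydrogens from standard valence (C 4, N 3, O 2, S 2, halogen 1):
  atom 1: I (halogen, monovalent) → 0 H
  atom 2: C, bond orders sum to 3 (valence 4) → 1 H
  atom 3: C, bond orders sum to 2 (valence 4) → 2 H
  atom 4: C, bond orders sum to 3 (valence 4) → 1 H
  atom 5: C, bond orders sum to 3 (valence 4) → 1 H
  atom 6: O, bond orders sum to 2 (valence 2) → 0 H
  atom 7: C, bond orders sum to 3 (valence 4) → 1 H
  atom 8: O, bond orders sum to 2 (valence 2) → 0 H
  atom 9: C, bond orders sum to 1 (valence 4) → 3 H
  atom 10: C, bond orders sum to 3 (valence 4) → 1 H
  atom 11: C, bond orders sum to 4 (valence 4) → 0 H
  atom 12: O, bond orders sum to 2 (valence 2) → 0 H
  atom 13: N, bond orders sum to 1 (valence 3) → 2 H
Totals → C:8, H:12, I:1, N:1, O:3.

C8H12INO3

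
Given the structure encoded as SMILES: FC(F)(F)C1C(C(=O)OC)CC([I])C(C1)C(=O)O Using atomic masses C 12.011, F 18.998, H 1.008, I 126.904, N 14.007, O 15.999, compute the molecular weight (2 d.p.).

First, the molecular formula is C10H12F3IO4 (counting implicit H from valence).
  C: 10 × 12.011 = 120.110
  F: 3 × 18.998 = 56.994
  H: 12 × 1.008 = 12.096
  I: 1 × 126.904 = 126.904
  O: 4 × 15.999 = 63.996
Sum: 10×12.011 + 3×18.998 + 12×1.008 + 1×126.904 + 4×15.999 = 380.100 → 380.10 g/mol.

380.10 g/mol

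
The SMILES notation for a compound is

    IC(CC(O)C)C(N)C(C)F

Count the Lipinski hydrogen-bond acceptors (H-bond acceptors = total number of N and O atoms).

N atoms: 1; O atoms: 1.
Lipinski HBA = 1 + 1 = 2.

2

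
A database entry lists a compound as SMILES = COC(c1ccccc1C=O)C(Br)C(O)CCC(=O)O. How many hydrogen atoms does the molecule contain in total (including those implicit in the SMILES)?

Walk through each heavy atom and fill implicit hydrogens from standard valence (C 4, N 3, O 2, S 2, halogen 1); for lowercase aromatic atoms, an aromatic c carries 1 H when it has two neighbours and 0 H with three, and aromatic n carries 0 H:
  atom 1: C, bond orders sum to 1 (valence 4) → 3 H
  atom 2: O, bond orders sum to 2 (valence 2) → 0 H
  atom 3: C, bond orders sum to 3 (valence 4) → 1 H
  atom 4: aromatic c, 3 neighbours → 0 H
  atom 5: aromatic c, 2 neighbours → 1 H
  atom 6: aromatic c, 2 neighbours → 1 H
  atom 7: aromatic c, 2 neighbours → 1 H
  atom 8: aromatic c, 2 neighbours → 1 H
  atom 9: aromatic c, 3 neighbours → 0 H
  atom 10: C, bond orders sum to 3 (valence 4) → 1 H
  atom 11: O, bond orders sum to 2 (valence 2) → 0 H
  atom 12: C, bond orders sum to 3 (valence 4) → 1 H
  atom 13: Br (halogen, monovalent) → 0 H
  atom 14: C, bond orders sum to 3 (valence 4) → 1 H
  atom 15: O, bond orders sum to 1 (valence 2) → 1 H
  atom 16: C, bond orders sum to 2 (valence 4) → 2 H
  atom 17: C, bond orders sum to 2 (valence 4) → 2 H
  atom 18: C, bond orders sum to 4 (valence 4) → 0 H
  atom 19: O, bond orders sum to 2 (valence 2) → 0 H
  atom 20: O, bond orders sum to 1 (valence 2) → 1 H
Total hydrogens: 17.

17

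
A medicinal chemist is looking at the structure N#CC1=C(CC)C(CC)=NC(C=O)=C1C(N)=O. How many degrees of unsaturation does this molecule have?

Degree of unsaturation = (number of rings) + (number of π bonds).
Ring closures in the SMILES: 1.
π bonds: 5 double bonds (each 1 DoU), 1 triple bond (each 2 DoU) → 7 DoU from unsaturation.
Total DoU = 1 + 7 = 8.

8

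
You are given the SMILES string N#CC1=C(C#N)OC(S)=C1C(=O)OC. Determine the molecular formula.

C8H4N2O3S

Walk through each heavy atom and fill implicit hydrogens from standard valence (C 4, N 3, O 2, S 2, halogen 1):
  atom 1: N, bond orders sum to 3 (valence 3) → 0 H
  atom 2: C, bond orders sum to 4 (valence 4) → 0 H
  atom 3: C, bond orders sum to 4 (valence 4) → 0 H
  atom 4: C, bond orders sum to 4 (valence 4) → 0 H
  atom 5: C, bond orders sum to 4 (valence 4) → 0 H
  atom 6: N, bond orders sum to 3 (valence 3) → 0 H
  atom 7: O, bond orders sum to 2 (valence 2) → 0 H
  atom 8: C, bond orders sum to 4 (valence 4) → 0 H
  atom 9: S, bond orders sum to 1 (valence 2) → 1 H
  atom 10: C, bond orders sum to 4 (valence 4) → 0 H
  atom 11: C, bond orders sum to 4 (valence 4) → 0 H
  atom 12: O, bond orders sum to 2 (valence 2) → 0 H
  atom 13: O, bond orders sum to 2 (valence 2) → 0 H
  atom 14: C, bond orders sum to 1 (valence 4) → 3 H
Totals → C:8, H:4, N:2, O:3, S:1.
In Hill order: C8H4N2O3S.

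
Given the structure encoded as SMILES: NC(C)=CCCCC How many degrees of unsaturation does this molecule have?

Molecular formula: C7H15N.
DoU = (2C + 2 + N − H − X) / 2, where X is the halogen count and O/S are ignored.
    = (2·7 + 2 + 1 − 15 − 0) / 2 = 2 / 2 = 1.

1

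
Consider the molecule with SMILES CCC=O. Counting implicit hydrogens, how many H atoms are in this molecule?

Walk through each heavy atom and fill implicit hydrogens from standard valence (C 4, N 3, O 2, S 2, halogen 1):
  atom 1: C, bond orders sum to 1 (valence 4) → 3 H
  atom 2: C, bond orders sum to 2 (valence 4) → 2 H
  atom 3: C, bond orders sum to 3 (valence 4) → 1 H
  atom 4: O, bond orders sum to 2 (valence 2) → 0 H
Total hydrogens: 6.

6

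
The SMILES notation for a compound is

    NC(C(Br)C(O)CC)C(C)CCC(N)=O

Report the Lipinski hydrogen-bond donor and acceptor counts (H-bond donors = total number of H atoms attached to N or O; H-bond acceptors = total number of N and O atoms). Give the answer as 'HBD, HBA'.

5, 4

Donors: find every N or O and count the H atoms it carries.
  atom 1 (N): bond orders sum to 1 → 2 H
  atom 6 (O): bond orders sum to 1 → 1 H
  atom 14 (N): bond orders sum to 1 → 2 H
  atom 15 (O): bond orders sum to 2 → 0 H
Lipinski HBD = 5.
Acceptors: N atoms = 2, O atoms = 2 → HBA = 4.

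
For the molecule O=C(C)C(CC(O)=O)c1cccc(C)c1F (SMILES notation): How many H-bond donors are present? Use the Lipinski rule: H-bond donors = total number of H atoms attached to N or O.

1

Donors: find every N or O and count the H atoms it carries.
  atom 1 (O): bond orders sum to 2 → 0 H
  atom 7 (O): bond orders sum to 1 → 1 H
  atom 8 (O): bond orders sum to 2 → 0 H
Lipinski HBD = 1.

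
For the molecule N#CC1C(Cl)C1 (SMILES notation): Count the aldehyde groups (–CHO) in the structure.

0

Scan the SMILES for the aldehyde motif — none present.
Groups that are present: 1 nitrile.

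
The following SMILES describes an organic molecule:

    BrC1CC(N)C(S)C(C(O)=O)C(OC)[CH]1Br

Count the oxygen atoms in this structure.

3

Scan the SMILES for O atoms (remember two-letter symbols like Cl and Br are single atoms).
Oxygen count: 3.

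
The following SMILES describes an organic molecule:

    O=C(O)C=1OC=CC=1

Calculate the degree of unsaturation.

4

Molecular formula: C5H4O3.
DoU = (2C + 2 + N − H − X) / 2, where X is the halogen count and O/S are ignored.
    = (2·5 + 2 + 0 − 4 − 0) / 2 = 8 / 2 = 4.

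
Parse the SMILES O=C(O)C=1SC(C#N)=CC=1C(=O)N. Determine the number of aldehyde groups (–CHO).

Scan the SMILES for the aldehyde motif — none present.
Groups that are present: 1 amide, 1 carboxylic acid, 1 nitrile.

0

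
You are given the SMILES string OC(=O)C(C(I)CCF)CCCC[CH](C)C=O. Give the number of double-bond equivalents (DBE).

Degree of unsaturation = (number of rings) + (number of π bonds).
Ring closures in the SMILES: 0.
π bonds: 2 double bonds (each 1 DoU) → 2 DoU from unsaturation.
Total DoU = 0 + 2 = 2.

2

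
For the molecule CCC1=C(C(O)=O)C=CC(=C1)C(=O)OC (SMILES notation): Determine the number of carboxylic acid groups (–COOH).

1

The carboxylic acid motif appears at heavy-atom position 5 in the SMILES.
Other groups present: 1 ester.
Carboxylic acid count: 1.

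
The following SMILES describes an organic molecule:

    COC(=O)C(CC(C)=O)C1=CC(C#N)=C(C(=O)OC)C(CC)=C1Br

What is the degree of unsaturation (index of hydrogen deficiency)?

Molecular formula: C17H18BrNO5.
DoU = (2C + 2 + N − H − X) / 2, where X is the halogen count and O/S are ignored.
    = (2·17 + 2 + 1 − 18 − 1) / 2 = 18 / 2 = 9.

9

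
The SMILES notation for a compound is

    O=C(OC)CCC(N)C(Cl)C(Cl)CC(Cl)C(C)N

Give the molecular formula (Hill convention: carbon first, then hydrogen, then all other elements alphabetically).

Walk through each heavy atom and fill implicit hydrogens from standard valence (C 4, N 3, O 2, S 2, halogen 1):
  atom 1: O, bond orders sum to 2 (valence 2) → 0 H
  atom 2: C, bond orders sum to 4 (valence 4) → 0 H
  atom 3: O, bond orders sum to 2 (valence 2) → 0 H
  atom 4: C, bond orders sum to 1 (valence 4) → 3 H
  atom 5: C, bond orders sum to 2 (valence 4) → 2 H
  atom 6: C, bond orders sum to 2 (valence 4) → 2 H
  atom 7: C, bond orders sum to 3 (valence 4) → 1 H
  atom 8: N, bond orders sum to 1 (valence 3) → 2 H
  atom 9: C, bond orders sum to 3 (valence 4) → 1 H
  atom 10: Cl (halogen, monovalent) → 0 H
  atom 11: C, bond orders sum to 3 (valence 4) → 1 H
  atom 12: Cl (halogen, monovalent) → 0 H
  atom 13: C, bond orders sum to 2 (valence 4) → 2 H
  atom 14: C, bond orders sum to 3 (valence 4) → 1 H
  atom 15: Cl (halogen, monovalent) → 0 H
  atom 16: C, bond orders sum to 3 (valence 4) → 1 H
  atom 17: C, bond orders sum to 1 (valence 4) → 3 H
  atom 18: N, bond orders sum to 1 (valence 3) → 2 H
Totals → C:11, H:21, Cl:3, N:2, O:2.

C11H21Cl3N2O2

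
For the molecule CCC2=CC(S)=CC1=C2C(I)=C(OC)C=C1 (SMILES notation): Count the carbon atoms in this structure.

13

Count every carbon token in the SMILES (each C, including those in ring-closure positions and inside branches).
Carbon count: 13.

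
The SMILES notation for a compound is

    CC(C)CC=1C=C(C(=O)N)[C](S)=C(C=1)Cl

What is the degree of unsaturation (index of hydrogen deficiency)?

5

Molecular formula: C11H14ClNOS.
DoU = (2C + 2 + N − H − X) / 2, where X is the halogen count and O/S are ignored.
    = (2·11 + 2 + 1 − 14 − 1) / 2 = 10 / 2 = 5.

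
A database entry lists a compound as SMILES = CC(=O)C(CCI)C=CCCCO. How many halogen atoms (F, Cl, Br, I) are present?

Halogen atoms appear at heavy-atom position 7 (1×I).
Other groups present: 1 alkene, 1 hydroxyl, 1 ketone.
Halogen count: 1.

1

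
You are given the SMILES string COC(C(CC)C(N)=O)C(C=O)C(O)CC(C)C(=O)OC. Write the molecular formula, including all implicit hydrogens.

C14H25NO6

Walk through each heavy atom and fill implicit hydrogens from standard valence (C 4, N 3, O 2, S 2, halogen 1):
  atom 1: C, bond orders sum to 1 (valence 4) → 3 H
  atom 2: O, bond orders sum to 2 (valence 2) → 0 H
  atom 3: C, bond orders sum to 3 (valence 4) → 1 H
  atom 4: C, bond orders sum to 3 (valence 4) → 1 H
  atom 5: C, bond orders sum to 2 (valence 4) → 2 H
  atom 6: C, bond orders sum to 1 (valence 4) → 3 H
  atom 7: C, bond orders sum to 4 (valence 4) → 0 H
  atom 8: N, bond orders sum to 1 (valence 3) → 2 H
  atom 9: O, bond orders sum to 2 (valence 2) → 0 H
  atom 10: C, bond orders sum to 3 (valence 4) → 1 H
  atom 11: C, bond orders sum to 3 (valence 4) → 1 H
  atom 12: O, bond orders sum to 2 (valence 2) → 0 H
  atom 13: C, bond orders sum to 3 (valence 4) → 1 H
  atom 14: O, bond orders sum to 1 (valence 2) → 1 H
  atom 15: C, bond orders sum to 2 (valence 4) → 2 H
  atom 16: C, bond orders sum to 3 (valence 4) → 1 H
  atom 17: C, bond orders sum to 1 (valence 4) → 3 H
  atom 18: C, bond orders sum to 4 (valence 4) → 0 H
  atom 19: O, bond orders sum to 2 (valence 2) → 0 H
  atom 20: O, bond orders sum to 2 (valence 2) → 0 H
  atom 21: C, bond orders sum to 1 (valence 4) → 3 H
Totals → C:14, H:25, N:1, O:6.
In Hill order: C14H25NO6.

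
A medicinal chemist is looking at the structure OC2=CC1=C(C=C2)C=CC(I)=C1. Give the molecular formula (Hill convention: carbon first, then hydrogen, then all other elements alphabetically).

Walk through each heavy atom and fill implicit hydrogens from standard valence (C 4, N 3, O 2, S 2, halogen 1):
  atom 1: O, bond orders sum to 1 (valence 2) → 1 H
  atom 2: C, bond orders sum to 4 (valence 4) → 0 H
  atom 3: C, bond orders sum to 3 (valence 4) → 1 H
  atom 4: C, bond orders sum to 4 (valence 4) → 0 H
  atom 5: C, bond orders sum to 4 (valence 4) → 0 H
  atom 6: C, bond orders sum to 3 (valence 4) → 1 H
  atom 7: C, bond orders sum to 3 (valence 4) → 1 H
  atom 8: C, bond orders sum to 3 (valence 4) → 1 H
  atom 9: C, bond orders sum to 3 (valence 4) → 1 H
  atom 10: C, bond orders sum to 4 (valence 4) → 0 H
  atom 11: I (halogen, monovalent) → 0 H
  atom 12: C, bond orders sum to 3 (valence 4) → 1 H
Totals → C:10, H:7, I:1, O:1.

C10H7IO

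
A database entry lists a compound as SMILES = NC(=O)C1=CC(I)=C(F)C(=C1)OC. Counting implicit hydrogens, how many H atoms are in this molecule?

Walk through each heavy atom and fill implicit hydrogens from standard valence (C 4, N 3, O 2, S 2, halogen 1):
  atom 1: N, bond orders sum to 1 (valence 3) → 2 H
  atom 2: C, bond orders sum to 4 (valence 4) → 0 H
  atom 3: O, bond orders sum to 2 (valence 2) → 0 H
  atom 4: C, bond orders sum to 4 (valence 4) → 0 H
  atom 5: C, bond orders sum to 3 (valence 4) → 1 H
  atom 6: C, bond orders sum to 4 (valence 4) → 0 H
  atom 7: I (halogen, monovalent) → 0 H
  atom 8: C, bond orders sum to 4 (valence 4) → 0 H
  atom 9: F (halogen, monovalent) → 0 H
  atom 10: C, bond orders sum to 4 (valence 4) → 0 H
  atom 11: C, bond orders sum to 3 (valence 4) → 1 H
  atom 12: O, bond orders sum to 2 (valence 2) → 0 H
  atom 13: C, bond orders sum to 1 (valence 4) → 3 H
Total hydrogens: 7.

7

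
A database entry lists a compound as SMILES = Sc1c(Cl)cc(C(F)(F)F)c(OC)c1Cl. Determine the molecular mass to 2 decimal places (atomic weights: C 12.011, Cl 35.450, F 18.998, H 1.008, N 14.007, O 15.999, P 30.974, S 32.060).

First, the molecular formula is C8H5Cl2F3OS (counting implicit H from valence).
  C: 8 × 12.011 = 96.088
  Cl: 2 × 35.450 = 70.900
  F: 3 × 18.998 = 56.994
  H: 5 × 1.008 = 5.040
  O: 1 × 15.999 = 15.999
  S: 1 × 32.060 = 32.060
Sum: 8×12.011 + 2×35.450 + 3×18.998 + 5×1.008 + 1×15.999 + 1×32.060 = 277.081 → 277.08 g/mol.

277.08 g/mol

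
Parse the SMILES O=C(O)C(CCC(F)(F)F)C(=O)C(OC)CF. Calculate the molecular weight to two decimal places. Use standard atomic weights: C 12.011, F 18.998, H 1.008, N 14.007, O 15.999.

260.18 g/mol

First, the molecular formula is C9H12F4O4 (counting implicit H from valence).
  C: 9 × 12.011 = 108.099
  F: 4 × 18.998 = 75.992
  H: 12 × 1.008 = 12.096
  O: 4 × 15.999 = 63.996
Sum: 9×12.011 + 4×18.998 + 12×1.008 + 4×15.999 = 260.183 → 260.18 g/mol.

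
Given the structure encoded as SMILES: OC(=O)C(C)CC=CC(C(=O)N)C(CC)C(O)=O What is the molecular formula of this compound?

C12H19NO5

Walk through each heavy atom and fill implicit hydrogens from standard valence (C 4, N 3, O 2, S 2, halogen 1):
  atom 1: O, bond orders sum to 1 (valence 2) → 1 H
  atom 2: C, bond orders sum to 4 (valence 4) → 0 H
  atom 3: O, bond orders sum to 2 (valence 2) → 0 H
  atom 4: C, bond orders sum to 3 (valence 4) → 1 H
  atom 5: C, bond orders sum to 1 (valence 4) → 3 H
  atom 6: C, bond orders sum to 2 (valence 4) → 2 H
  atom 7: C, bond orders sum to 3 (valence 4) → 1 H
  atom 8: C, bond orders sum to 3 (valence 4) → 1 H
  atom 9: C, bond orders sum to 3 (valence 4) → 1 H
  atom 10: C, bond orders sum to 4 (valence 4) → 0 H
  atom 11: O, bond orders sum to 2 (valence 2) → 0 H
  atom 12: N, bond orders sum to 1 (valence 3) → 2 H
  atom 13: C, bond orders sum to 3 (valence 4) → 1 H
  atom 14: C, bond orders sum to 2 (valence 4) → 2 H
  atom 15: C, bond orders sum to 1 (valence 4) → 3 H
  atom 16: C, bond orders sum to 4 (valence 4) → 0 H
  atom 17: O, bond orders sum to 1 (valence 2) → 1 H
  atom 18: O, bond orders sum to 2 (valence 2) → 0 H
Totals → C:12, H:19, N:1, O:5.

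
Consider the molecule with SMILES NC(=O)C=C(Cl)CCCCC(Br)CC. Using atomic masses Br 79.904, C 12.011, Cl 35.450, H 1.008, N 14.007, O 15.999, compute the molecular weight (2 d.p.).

282.61 g/mol

First, the molecular formula is C10H17BrClNO (counting implicit H from valence).
  Br: 1 × 79.904 = 79.904
  C: 10 × 12.011 = 120.110
  Cl: 1 × 35.450 = 35.450
  H: 17 × 1.008 = 17.136
  N: 1 × 14.007 = 14.007
  O: 1 × 15.999 = 15.999
Sum: 1×79.904 + 10×12.011 + 1×35.450 + 17×1.008 + 1×14.007 + 1×15.999 = 282.606 → 282.61 g/mol.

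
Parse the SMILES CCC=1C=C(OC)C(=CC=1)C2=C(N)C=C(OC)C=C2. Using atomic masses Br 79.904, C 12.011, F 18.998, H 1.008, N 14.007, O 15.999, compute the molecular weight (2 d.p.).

257.33 g/mol

First, the molecular formula is C16H19NO2 (counting implicit H from valence).
  C: 16 × 12.011 = 192.176
  H: 19 × 1.008 = 19.152
  N: 1 × 14.007 = 14.007
  O: 2 × 15.999 = 31.998
Sum: 16×12.011 + 19×1.008 + 1×14.007 + 2×15.999 = 257.333 → 257.33 g/mol.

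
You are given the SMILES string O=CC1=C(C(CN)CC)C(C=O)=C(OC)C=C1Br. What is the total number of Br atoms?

Scan the SMILES for Br atoms (remember two-letter symbols like Cl and Br are single atoms).
Bromine count: 1.

1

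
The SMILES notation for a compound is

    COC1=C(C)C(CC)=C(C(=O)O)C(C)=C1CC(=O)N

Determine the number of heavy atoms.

Every atom symbol written in the SMILES (organic subset) is one heavy atom; implicit H are not written.
Heavy atoms by element → C:14, N:1, O:4.
Total: 19.

19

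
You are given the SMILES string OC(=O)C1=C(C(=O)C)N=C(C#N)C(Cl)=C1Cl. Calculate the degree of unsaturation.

8

Degree of unsaturation = (number of rings) + (number of π bonds).
Ring closures in the SMILES: 1.
π bonds: 5 double bonds (each 1 DoU), 1 triple bond (each 2 DoU) → 7 DoU from unsaturation.
Total DoU = 1 + 7 = 8.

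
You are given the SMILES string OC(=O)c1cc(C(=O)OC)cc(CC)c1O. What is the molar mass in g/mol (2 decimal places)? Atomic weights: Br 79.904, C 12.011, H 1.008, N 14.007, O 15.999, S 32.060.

First, the molecular formula is C11H12O5 (counting implicit H from valence).
  C: 11 × 12.011 = 132.121
  H: 12 × 1.008 = 12.096
  O: 5 × 15.999 = 79.995
Sum: 11×12.011 + 12×1.008 + 5×15.999 = 224.212 → 224.21 g/mol.

224.21 g/mol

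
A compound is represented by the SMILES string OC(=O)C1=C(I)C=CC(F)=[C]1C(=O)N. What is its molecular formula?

Walk through each heavy atom and fill implicit hydrogens from standard valence (C 4, N 3, O 2, S 2, halogen 1):
  atom 1: O, bond orders sum to 1 (valence 2) → 1 H
  atom 2: C, bond orders sum to 4 (valence 4) → 0 H
  atom 3: O, bond orders sum to 2 (valence 2) → 0 H
  atom 4: C, bond orders sum to 4 (valence 4) → 0 H
  atom 5: C, bond orders sum to 4 (valence 4) → 0 H
  atom 6: I (halogen, monovalent) → 0 H
  atom 7: C, bond orders sum to 3 (valence 4) → 1 H
  atom 8: C, bond orders sum to 3 (valence 4) → 1 H
  atom 9: C, bond orders sum to 4 (valence 4) → 0 H
  atom 10: F (halogen, monovalent) → 0 H
  atom 11: C with explicit H count 0
  atom 12: C, bond orders sum to 4 (valence 4) → 0 H
  atom 13: O, bond orders sum to 2 (valence 2) → 0 H
  atom 14: N, bond orders sum to 1 (valence 3) → 2 H
Totals → C:8, H:5, F:1, I:1, N:1, O:3.

C8H5FINO3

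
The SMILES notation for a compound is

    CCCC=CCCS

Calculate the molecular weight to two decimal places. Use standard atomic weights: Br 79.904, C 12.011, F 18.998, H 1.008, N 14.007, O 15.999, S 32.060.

First, the molecular formula is C7H14S (counting implicit H from valence).
  C: 7 × 12.011 = 84.077
  H: 14 × 1.008 = 14.112
  S: 1 × 32.060 = 32.060
Sum: 7×12.011 + 14×1.008 + 1×32.060 = 130.249 → 130.25 g/mol.

130.25 g/mol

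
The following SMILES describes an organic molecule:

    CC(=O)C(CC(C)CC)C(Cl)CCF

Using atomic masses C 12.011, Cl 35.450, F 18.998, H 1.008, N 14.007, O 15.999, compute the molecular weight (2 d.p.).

First, the molecular formula is C11H20ClFO (counting implicit H from valence).
  C: 11 × 12.011 = 132.121
  Cl: 1 × 35.450 = 35.450
  F: 1 × 18.998 = 18.998
  H: 20 × 1.008 = 20.160
  O: 1 × 15.999 = 15.999
Sum: 11×12.011 + 1×35.450 + 1×18.998 + 20×1.008 + 1×15.999 = 222.728 → 222.73 g/mol.

222.73 g/mol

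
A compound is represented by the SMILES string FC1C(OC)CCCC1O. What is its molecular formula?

C7H13FO2

Walk through each heavy atom and fill implicit hydrogens from standard valence (C 4, N 3, O 2, S 2, halogen 1):
  atom 1: F (halogen, monovalent) → 0 H
  atom 2: C, bond orders sum to 3 (valence 4) → 1 H
  atom 3: C, bond orders sum to 3 (valence 4) → 1 H
  atom 4: O, bond orders sum to 2 (valence 2) → 0 H
  atom 5: C, bond orders sum to 1 (valence 4) → 3 H
  atom 6: C, bond orders sum to 2 (valence 4) → 2 H
  atom 7: C, bond orders sum to 2 (valence 4) → 2 H
  atom 8: C, bond orders sum to 2 (valence 4) → 2 H
  atom 9: C, bond orders sum to 3 (valence 4) → 1 H
  atom 10: O, bond orders sum to 1 (valence 2) → 1 H
Totals → C:7, H:13, F:1, O:2.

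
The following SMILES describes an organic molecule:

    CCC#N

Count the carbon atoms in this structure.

3

Count every carbon token in the SMILES (each C, including those in ring-closure positions and inside branches).
Carbon count: 3.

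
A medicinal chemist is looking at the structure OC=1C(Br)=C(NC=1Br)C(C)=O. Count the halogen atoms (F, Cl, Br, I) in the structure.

Halogen atoms appear at heavy-atom positions 4, 8 (2×Br).
Other groups present: 1 hydroxyl, 1 ketone.
Halogen count: 2.

2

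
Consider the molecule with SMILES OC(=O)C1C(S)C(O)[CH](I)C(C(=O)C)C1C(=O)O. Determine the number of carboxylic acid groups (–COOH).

The carboxylic acid motif appears at heavy-atom positions 2, 16 in the SMILES.
Other groups present: 1 hydroxyl, 1 ketone, 1 thiol.
Carboxylic acid count: 2.

2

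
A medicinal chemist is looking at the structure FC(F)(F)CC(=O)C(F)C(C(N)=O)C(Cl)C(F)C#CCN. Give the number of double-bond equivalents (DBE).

4

Degree of unsaturation = (number of rings) + (number of π bonds).
Ring closures in the SMILES: 0.
π bonds: 2 double bonds (each 1 DoU), 1 triple bond (each 2 DoU) → 4 DoU from unsaturation.
Total DoU = 0 + 4 = 4.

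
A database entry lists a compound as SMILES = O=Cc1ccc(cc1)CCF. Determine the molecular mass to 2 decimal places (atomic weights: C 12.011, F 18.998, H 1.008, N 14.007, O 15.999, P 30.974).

152.17 g/mol

First, the molecular formula is C9H9FO (counting implicit H from valence).
  C: 9 × 12.011 = 108.099
  F: 1 × 18.998 = 18.998
  H: 9 × 1.008 = 9.072
  O: 1 × 15.999 = 15.999
Sum: 9×12.011 + 1×18.998 + 9×1.008 + 1×15.999 = 152.168 → 152.17 g/mol.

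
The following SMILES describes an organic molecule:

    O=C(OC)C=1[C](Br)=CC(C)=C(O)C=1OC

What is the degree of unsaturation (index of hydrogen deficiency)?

5

Molecular formula: C10H11BrO4.
DoU = (2C + 2 + N − H − X) / 2, where X is the halogen count and O/S are ignored.
    = (2·10 + 2 + 0 − 11 − 1) / 2 = 10 / 2 = 5.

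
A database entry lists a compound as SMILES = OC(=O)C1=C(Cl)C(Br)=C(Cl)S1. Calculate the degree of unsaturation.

Molecular formula: C5HBrCl2O2S.
DoU = (2C + 2 + N − H − X) / 2, where X is the halogen count and O/S are ignored.
    = (2·5 + 2 + 0 − 1 − 3) / 2 = 8 / 2 = 4.

4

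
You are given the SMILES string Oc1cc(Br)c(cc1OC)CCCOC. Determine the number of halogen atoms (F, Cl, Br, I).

1

Halogen atoms appear at heavy-atom position 5 (1×Br).
Other groups present: 2 ether, 1 hydroxyl.
Halogen count: 1.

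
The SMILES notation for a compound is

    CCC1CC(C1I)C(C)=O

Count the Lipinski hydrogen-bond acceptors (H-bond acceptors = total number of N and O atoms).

1

N atoms: 0; O atoms: 1.
Lipinski HBA = 0 + 1 = 1.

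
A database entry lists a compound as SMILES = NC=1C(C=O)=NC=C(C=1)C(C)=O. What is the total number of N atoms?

2

Scan the SMILES for N atoms (remember two-letter symbols like Cl and Br are single atoms).
Nitrogen count: 2.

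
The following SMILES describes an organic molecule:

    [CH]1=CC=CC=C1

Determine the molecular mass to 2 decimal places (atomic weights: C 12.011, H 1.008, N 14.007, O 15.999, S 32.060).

First, the molecular formula is C6H6 (counting implicit H from valence).
  C: 6 × 12.011 = 72.066
  H: 6 × 1.008 = 6.048
Sum: 6×12.011 + 6×1.008 = 78.114 → 78.11 g/mol.

78.11 g/mol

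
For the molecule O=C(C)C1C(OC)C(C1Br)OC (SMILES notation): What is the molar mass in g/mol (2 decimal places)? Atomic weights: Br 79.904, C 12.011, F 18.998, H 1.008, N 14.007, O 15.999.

First, the molecular formula is C8H13BrO3 (counting implicit H from valence).
  Br: 1 × 79.904 = 79.904
  C: 8 × 12.011 = 96.088
  H: 13 × 1.008 = 13.104
  O: 3 × 15.999 = 47.997
Sum: 1×79.904 + 8×12.011 + 13×1.008 + 3×15.999 = 237.093 → 237.09 g/mol.

237.09 g/mol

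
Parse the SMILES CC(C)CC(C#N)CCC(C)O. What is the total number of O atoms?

1

Scan the SMILES for O atoms (remember two-letter symbols like Cl and Br are single atoms).
Oxygen count: 1.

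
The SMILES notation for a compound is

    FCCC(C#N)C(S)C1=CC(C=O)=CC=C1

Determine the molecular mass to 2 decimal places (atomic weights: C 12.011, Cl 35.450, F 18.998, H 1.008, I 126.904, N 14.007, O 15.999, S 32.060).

First, the molecular formula is C12H12FNOS (counting implicit H from valence).
  C: 12 × 12.011 = 144.132
  F: 1 × 18.998 = 18.998
  H: 12 × 1.008 = 12.096
  N: 1 × 14.007 = 14.007
  O: 1 × 15.999 = 15.999
  S: 1 × 32.060 = 32.060
Sum: 12×12.011 + 1×18.998 + 12×1.008 + 1×14.007 + 1×15.999 + 1×32.060 = 237.292 → 237.29 g/mol.

237.29 g/mol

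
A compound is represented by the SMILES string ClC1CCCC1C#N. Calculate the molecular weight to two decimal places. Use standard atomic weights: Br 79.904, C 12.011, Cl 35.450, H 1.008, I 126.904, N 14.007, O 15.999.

First, the molecular formula is C6H8ClN (counting implicit H from valence).
  C: 6 × 12.011 = 72.066
  Cl: 1 × 35.450 = 35.450
  H: 8 × 1.008 = 8.064
  N: 1 × 14.007 = 14.007
Sum: 6×12.011 + 1×35.450 + 8×1.008 + 1×14.007 = 129.587 → 129.59 g/mol.

129.59 g/mol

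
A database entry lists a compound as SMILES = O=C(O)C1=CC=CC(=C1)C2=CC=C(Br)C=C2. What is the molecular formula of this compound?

Walk through each heavy atom and fill implicit hydrogens from standard valence (C 4, N 3, O 2, S 2, halogen 1):
  atom 1: O, bond orders sum to 2 (valence 2) → 0 H
  atom 2: C, bond orders sum to 4 (valence 4) → 0 H
  atom 3: O, bond orders sum to 1 (valence 2) → 1 H
  atom 4: C, bond orders sum to 4 (valence 4) → 0 H
  atom 5: C, bond orders sum to 3 (valence 4) → 1 H
  atom 6: C, bond orders sum to 3 (valence 4) → 1 H
  atom 7: C, bond orders sum to 3 (valence 4) → 1 H
  atom 8: C, bond orders sum to 4 (valence 4) → 0 H
  atom 9: C, bond orders sum to 3 (valence 4) → 1 H
  atom 10: C, bond orders sum to 4 (valence 4) → 0 H
  atom 11: C, bond orders sum to 3 (valence 4) → 1 H
  atom 12: C, bond orders sum to 3 (valence 4) → 1 H
  atom 13: C, bond orders sum to 4 (valence 4) → 0 H
  atom 14: Br (halogen, monovalent) → 0 H
  atom 15: C, bond orders sum to 3 (valence 4) → 1 H
  atom 16: C, bond orders sum to 3 (valence 4) → 1 H
Totals → C:13, H:9, Br:1, O:2.
In Hill order: C13H9BrO2.

C13H9BrO2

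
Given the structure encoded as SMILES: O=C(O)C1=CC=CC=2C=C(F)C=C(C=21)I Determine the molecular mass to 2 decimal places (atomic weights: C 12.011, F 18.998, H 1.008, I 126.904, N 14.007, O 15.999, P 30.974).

316.07 g/mol

First, the molecular formula is C11H6FIO2 (counting implicit H from valence).
  C: 11 × 12.011 = 132.121
  F: 1 × 18.998 = 18.998
  H: 6 × 1.008 = 6.048
  I: 1 × 126.904 = 126.904
  O: 2 × 15.999 = 31.998
Sum: 11×12.011 + 1×18.998 + 6×1.008 + 1×126.904 + 2×15.999 = 316.069 → 316.07 g/mol.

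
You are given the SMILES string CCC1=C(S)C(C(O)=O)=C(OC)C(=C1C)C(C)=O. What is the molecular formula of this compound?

Walk through each heavy atom and fill implicit hydrogens from standard valence (C 4, N 3, O 2, S 2, halogen 1):
  atom 1: C, bond orders sum to 1 (valence 4) → 3 H
  atom 2: C, bond orders sum to 2 (valence 4) → 2 H
  atom 3: C, bond orders sum to 4 (valence 4) → 0 H
  atom 4: C, bond orders sum to 4 (valence 4) → 0 H
  atom 5: S, bond orders sum to 1 (valence 2) → 1 H
  atom 6: C, bond orders sum to 4 (valence 4) → 0 H
  atom 7: C, bond orders sum to 4 (valence 4) → 0 H
  atom 8: O, bond orders sum to 1 (valence 2) → 1 H
  atom 9: O, bond orders sum to 2 (valence 2) → 0 H
  atom 10: C, bond orders sum to 4 (valence 4) → 0 H
  atom 11: O, bond orders sum to 2 (valence 2) → 0 H
  atom 12: C, bond orders sum to 1 (valence 4) → 3 H
  atom 13: C, bond orders sum to 4 (valence 4) → 0 H
  atom 14: C, bond orders sum to 4 (valence 4) → 0 H
  atom 15: C, bond orders sum to 1 (valence 4) → 3 H
  atom 16: C, bond orders sum to 4 (valence 4) → 0 H
  atom 17: C, bond orders sum to 1 (valence 4) → 3 H
  atom 18: O, bond orders sum to 2 (valence 2) → 0 H
Totals → C:13, H:16, O:4, S:1.
In Hill order: C13H16O4S.

C13H16O4S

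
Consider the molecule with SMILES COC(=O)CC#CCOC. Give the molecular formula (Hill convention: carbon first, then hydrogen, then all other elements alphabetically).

Walk through each heavy atom and fill implicit hydrogens from standard valence (C 4, N 3, O 2, S 2, halogen 1):
  atom 1: C, bond orders sum to 1 (valence 4) → 3 H
  atom 2: O, bond orders sum to 2 (valence 2) → 0 H
  atom 3: C, bond orders sum to 4 (valence 4) → 0 H
  atom 4: O, bond orders sum to 2 (valence 2) → 0 H
  atom 5: C, bond orders sum to 2 (valence 4) → 2 H
  atom 6: C, bond orders sum to 4 (valence 4) → 0 H
  atom 7: C, bond orders sum to 4 (valence 4) → 0 H
  atom 8: C, bond orders sum to 2 (valence 4) → 2 H
  atom 9: O, bond orders sum to 2 (valence 2) → 0 H
  atom 10: C, bond orders sum to 1 (valence 4) → 3 H
Totals → C:7, H:10, O:3.

C7H10O3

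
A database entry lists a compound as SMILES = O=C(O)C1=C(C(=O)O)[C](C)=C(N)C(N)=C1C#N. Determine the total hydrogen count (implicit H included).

9

Walk through each heavy atom and fill implicit hydrogens from standard valence (C 4, N 3, O 2, S 2, halogen 1):
  atom 1: O, bond orders sum to 2 (valence 2) → 0 H
  atom 2: C, bond orders sum to 4 (valence 4) → 0 H
  atom 3: O, bond orders sum to 1 (valence 2) → 1 H
  atom 4: C, bond orders sum to 4 (valence 4) → 0 H
  atom 5: C, bond orders sum to 4 (valence 4) → 0 H
  atom 6: C, bond orders sum to 4 (valence 4) → 0 H
  atom 7: O, bond orders sum to 2 (valence 2) → 0 H
  atom 8: O, bond orders sum to 1 (valence 2) → 1 H
  atom 9: C with explicit H count 0
  atom 10: C, bond orders sum to 1 (valence 4) → 3 H
  atom 11: C, bond orders sum to 4 (valence 4) → 0 H
  atom 12: N, bond orders sum to 1 (valence 3) → 2 H
  atom 13: C, bond orders sum to 4 (valence 4) → 0 H
  atom 14: N, bond orders sum to 1 (valence 3) → 2 H
  atom 15: C, bond orders sum to 4 (valence 4) → 0 H
  atom 16: C, bond orders sum to 4 (valence 4) → 0 H
  atom 17: N, bond orders sum to 3 (valence 3) → 0 H
Total hydrogens: 9.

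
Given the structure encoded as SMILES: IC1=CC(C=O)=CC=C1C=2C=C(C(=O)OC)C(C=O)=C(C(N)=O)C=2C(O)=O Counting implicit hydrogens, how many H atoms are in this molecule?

12

Walk through each heavy atom and fill implicit hydrogens from standard valence (C 4, N 3, O 2, S 2, halogen 1):
  atom 1: I (halogen, monovalent) → 0 H
  atom 2: C, bond orders sum to 4 (valence 4) → 0 H
  atom 3: C, bond orders sum to 3 (valence 4) → 1 H
  atom 4: C, bond orders sum to 4 (valence 4) → 0 H
  atom 5: C, bond orders sum to 3 (valence 4) → 1 H
  atom 6: O, bond orders sum to 2 (valence 2) → 0 H
  atom 7: C, bond orders sum to 3 (valence 4) → 1 H
  atom 8: C, bond orders sum to 3 (valence 4) → 1 H
  atom 9: C, bond orders sum to 4 (valence 4) → 0 H
  atom 10: C, bond orders sum to 4 (valence 4) → 0 H
  atom 11: C, bond orders sum to 3 (valence 4) → 1 H
  atom 12: C, bond orders sum to 4 (valence 4) → 0 H
  atom 13: C, bond orders sum to 4 (valence 4) → 0 H
  atom 14: O, bond orders sum to 2 (valence 2) → 0 H
  atom 15: O, bond orders sum to 2 (valence 2) → 0 H
  atom 16: C, bond orders sum to 1 (valence 4) → 3 H
  atom 17: C, bond orders sum to 4 (valence 4) → 0 H
  atom 18: C, bond orders sum to 3 (valence 4) → 1 H
  atom 19: O, bond orders sum to 2 (valence 2) → 0 H
  atom 20: C, bond orders sum to 4 (valence 4) → 0 H
  atom 21: C, bond orders sum to 4 (valence 4) → 0 H
  atom 22: N, bond orders sum to 1 (valence 3) → 2 H
  atom 23: O, bond orders sum to 2 (valence 2) → 0 H
  atom 24: C, bond orders sum to 4 (valence 4) → 0 H
  atom 25: C, bond orders sum to 4 (valence 4) → 0 H
  atom 26: O, bond orders sum to 1 (valence 2) → 1 H
  atom 27: O, bond orders sum to 2 (valence 2) → 0 H
Total hydrogens: 12.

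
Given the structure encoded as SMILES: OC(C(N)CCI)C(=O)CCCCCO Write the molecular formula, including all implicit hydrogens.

C10H20INO3

Walk through each heavy atom and fill implicit hydrogens from standard valence (C 4, N 3, O 2, S 2, halogen 1):
  atom 1: O, bond orders sum to 1 (valence 2) → 1 H
  atom 2: C, bond orders sum to 3 (valence 4) → 1 H
  atom 3: C, bond orders sum to 3 (valence 4) → 1 H
  atom 4: N, bond orders sum to 1 (valence 3) → 2 H
  atom 5: C, bond orders sum to 2 (valence 4) → 2 H
  atom 6: C, bond orders sum to 2 (valence 4) → 2 H
  atom 7: I (halogen, monovalent) → 0 H
  atom 8: C, bond orders sum to 4 (valence 4) → 0 H
  atom 9: O, bond orders sum to 2 (valence 2) → 0 H
  atom 10: C, bond orders sum to 2 (valence 4) → 2 H
  atom 11: C, bond orders sum to 2 (valence 4) → 2 H
  atom 12: C, bond orders sum to 2 (valence 4) → 2 H
  atom 13: C, bond orders sum to 2 (valence 4) → 2 H
  atom 14: C, bond orders sum to 2 (valence 4) → 2 H
  atom 15: O, bond orders sum to 1 (valence 2) → 1 H
Totals → C:10, H:20, I:1, N:1, O:3.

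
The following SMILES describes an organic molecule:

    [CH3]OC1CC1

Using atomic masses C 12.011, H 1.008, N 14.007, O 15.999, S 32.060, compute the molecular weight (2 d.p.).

72.11 g/mol

First, the molecular formula is C4H8O (counting implicit H from valence).
  C: 4 × 12.011 = 48.044
  H: 8 × 1.008 = 8.064
  O: 1 × 15.999 = 15.999
Sum: 4×12.011 + 8×1.008 + 1×15.999 = 72.107 → 72.11 g/mol.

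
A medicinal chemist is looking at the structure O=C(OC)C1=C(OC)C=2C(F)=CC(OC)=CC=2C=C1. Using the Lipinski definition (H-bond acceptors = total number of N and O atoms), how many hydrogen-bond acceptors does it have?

N atoms: 0; O atoms: 4.
Lipinski HBA = 0 + 4 = 4.

4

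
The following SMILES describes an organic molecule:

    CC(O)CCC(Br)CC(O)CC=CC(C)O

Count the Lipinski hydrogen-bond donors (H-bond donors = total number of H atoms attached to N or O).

3

Donors: find every N or O and count the H atoms it carries.
  atom 3 (O): bond orders sum to 1 → 1 H
  atom 10 (O): bond orders sum to 1 → 1 H
  atom 16 (O): bond orders sum to 1 → 1 H
Lipinski HBD = 3.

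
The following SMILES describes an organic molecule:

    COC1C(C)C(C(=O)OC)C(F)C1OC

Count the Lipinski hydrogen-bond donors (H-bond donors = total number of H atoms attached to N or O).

0

Donors: find every N or O and count the H atoms it carries.
  atom 2 (O): bond orders sum to 2 → 0 H
  atom 8 (O): bond orders sum to 2 → 0 H
  atom 9 (O): bond orders sum to 2 → 0 H
  atom 14 (O): bond orders sum to 2 → 0 H
Lipinski HBD = 0.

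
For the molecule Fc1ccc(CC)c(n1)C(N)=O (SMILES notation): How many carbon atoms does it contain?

8

Count every carbon token in the SMILES (each C, including those in ring-closure positions and inside branches).
Carbon count: 8.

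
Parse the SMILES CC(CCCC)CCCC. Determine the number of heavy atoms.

10

Every atom symbol written in the SMILES (organic subset) is one heavy atom; implicit H are not written.
Heavy atoms by element → C:10.
Total: 10.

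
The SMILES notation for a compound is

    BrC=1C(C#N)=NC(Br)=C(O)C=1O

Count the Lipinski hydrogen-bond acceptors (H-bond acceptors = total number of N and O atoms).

N atoms: 2; O atoms: 2.
Lipinski HBA = 2 + 2 = 4.

4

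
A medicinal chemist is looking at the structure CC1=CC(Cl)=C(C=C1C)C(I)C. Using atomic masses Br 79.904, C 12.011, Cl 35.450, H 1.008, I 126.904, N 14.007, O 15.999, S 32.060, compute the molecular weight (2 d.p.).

294.56 g/mol

First, the molecular formula is C10H12ClI (counting implicit H from valence).
  C: 10 × 12.011 = 120.110
  Cl: 1 × 35.450 = 35.450
  H: 12 × 1.008 = 12.096
  I: 1 × 126.904 = 126.904
Sum: 10×12.011 + 1×35.450 + 12×1.008 + 1×126.904 = 294.560 → 294.56 g/mol.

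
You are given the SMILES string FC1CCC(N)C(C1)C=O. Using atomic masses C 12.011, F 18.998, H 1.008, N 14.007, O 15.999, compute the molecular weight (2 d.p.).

145.18 g/mol

First, the molecular formula is C7H12FNO (counting implicit H from valence).
  C: 7 × 12.011 = 84.077
  F: 1 × 18.998 = 18.998
  H: 12 × 1.008 = 12.096
  N: 1 × 14.007 = 14.007
  O: 1 × 15.999 = 15.999
Sum: 7×12.011 + 1×18.998 + 12×1.008 + 1×14.007 + 1×15.999 = 145.177 → 145.18 g/mol.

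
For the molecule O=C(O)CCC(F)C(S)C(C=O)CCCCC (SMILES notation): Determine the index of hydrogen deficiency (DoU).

2

Molecular formula: C12H21FO3S.
DoU = (2C + 2 + N − H − X) / 2, where X is the halogen count and O/S are ignored.
    = (2·12 + 2 + 0 − 21 − 1) / 2 = 4 / 2 = 2.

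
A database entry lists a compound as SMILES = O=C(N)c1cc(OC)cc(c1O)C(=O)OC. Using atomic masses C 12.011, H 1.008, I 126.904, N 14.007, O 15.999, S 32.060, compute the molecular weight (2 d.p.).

First, the molecular formula is C10H11NO5 (counting implicit H from valence).
  C: 10 × 12.011 = 120.110
  H: 11 × 1.008 = 11.088
  N: 1 × 14.007 = 14.007
  O: 5 × 15.999 = 79.995
Sum: 10×12.011 + 11×1.008 + 1×14.007 + 5×15.999 = 225.200 → 225.20 g/mol.

225.20 g/mol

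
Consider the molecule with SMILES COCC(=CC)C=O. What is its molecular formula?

Walk through each heavy atom and fill implicit hydrogens from standard valence (C 4, N 3, O 2, S 2, halogen 1):
  atom 1: C, bond orders sum to 1 (valence 4) → 3 H
  atom 2: O, bond orders sum to 2 (valence 2) → 0 H
  atom 3: C, bond orders sum to 2 (valence 4) → 2 H
  atom 4: C, bond orders sum to 4 (valence 4) → 0 H
  atom 5: C, bond orders sum to 3 (valence 4) → 1 H
  atom 6: C, bond orders sum to 1 (valence 4) → 3 H
  atom 7: C, bond orders sum to 3 (valence 4) → 1 H
  atom 8: O, bond orders sum to 2 (valence 2) → 0 H
Totals → C:6, H:10, O:2.
In Hill order: C6H10O2.

C6H10O2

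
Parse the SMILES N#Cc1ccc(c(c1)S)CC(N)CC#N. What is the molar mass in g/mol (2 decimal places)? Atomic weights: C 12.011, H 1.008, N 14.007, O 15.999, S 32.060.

217.29 g/mol

First, the molecular formula is C11H11N3S (counting implicit H from valence).
  C: 11 × 12.011 = 132.121
  H: 11 × 1.008 = 11.088
  N: 3 × 14.007 = 42.021
  S: 1 × 32.060 = 32.060
Sum: 11×12.011 + 11×1.008 + 3×14.007 + 1×32.060 = 217.290 → 217.29 g/mol.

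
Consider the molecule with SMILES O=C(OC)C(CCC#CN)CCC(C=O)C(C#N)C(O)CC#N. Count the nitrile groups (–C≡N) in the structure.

2

The nitrile motif appears at heavy-atom positions 17, 22 in the SMILES.
Other groups present: 1 aldehyde, 1 alkyne, 1 ester, 1 hydroxyl, 1 primary amine.
Nitrile count: 2.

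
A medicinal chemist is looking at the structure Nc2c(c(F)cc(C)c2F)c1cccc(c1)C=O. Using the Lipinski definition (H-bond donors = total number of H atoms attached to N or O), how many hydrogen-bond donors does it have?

2

Donors: find every N or O and count the H atoms it carries.
  atom 1 (N): bond orders sum to 1 → 2 H
  atom 18 (O): bond orders sum to 2 → 0 H
Lipinski HBD = 2.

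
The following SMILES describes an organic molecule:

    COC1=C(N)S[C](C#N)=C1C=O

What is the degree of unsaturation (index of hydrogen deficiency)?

6

Molecular formula: C7H6N2O2S.
DoU = (2C + 2 + N − H − X) / 2, where X is the halogen count and O/S are ignored.
    = (2·7 + 2 + 2 − 6 − 0) / 2 = 12 / 2 = 6.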